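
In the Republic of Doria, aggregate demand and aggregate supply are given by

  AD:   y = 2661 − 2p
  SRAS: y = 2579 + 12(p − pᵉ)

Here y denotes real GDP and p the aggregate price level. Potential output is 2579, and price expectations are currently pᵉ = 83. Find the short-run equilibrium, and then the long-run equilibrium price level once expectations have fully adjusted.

Short run: with pᵉ = 83, SRAS is y = 1583 + 12p. Setting AD = SRAS gives 1078 = 14p, so p = 77 and y = 2661 − 2·77 = 2507.
Output 2507 is below potential 2579, so over time expected prices fall and SRAS shifts right until y returns to 2579.
Long run: y = 2579 on the AD curve gives 2579 = 2661 − 2p, so p = 41.

Short run: p = 77, y = 2507. Long run: p = 41.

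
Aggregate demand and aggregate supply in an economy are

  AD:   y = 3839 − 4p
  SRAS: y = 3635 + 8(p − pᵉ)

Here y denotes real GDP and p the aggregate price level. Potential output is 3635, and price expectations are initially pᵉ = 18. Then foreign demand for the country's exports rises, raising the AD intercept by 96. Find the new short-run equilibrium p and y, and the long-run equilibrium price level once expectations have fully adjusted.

AD shifts right: new AD is y = 3935 − 4p. With pᵉ = 18, SRAS is y = 3491 + 8p.
Short run: 3935 − 4p = 3491 + 8p gives 444 = 12p, so p = 37 and y = 3935 − 4·37 = 3787.
y = 3787 is above potential 3635; expectations adjust and SRAS shifts left until y = 3635.
Long run: on the new AD curve, 3635 = 3935 − 4p gives p = 75.

Short run: p = 37, y = 3787. Long run: p = 75.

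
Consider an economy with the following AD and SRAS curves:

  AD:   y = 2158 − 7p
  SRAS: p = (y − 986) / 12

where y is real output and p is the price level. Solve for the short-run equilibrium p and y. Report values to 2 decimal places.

Rearrange SRAS to y = 986 + 12p.
Set AD = SRAS: 2158 − 7p = 986 + 12p, so 1172 = 19p and p = 61.68.
Substituting into AD, y = 2158 − 7p = 1726.21.

p = 61.68, y = 1726.21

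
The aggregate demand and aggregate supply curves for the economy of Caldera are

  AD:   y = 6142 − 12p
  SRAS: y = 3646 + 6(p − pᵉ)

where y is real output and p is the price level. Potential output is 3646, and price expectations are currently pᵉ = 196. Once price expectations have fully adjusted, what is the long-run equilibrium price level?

Short run: with pᵉ = 196, SRAS is y = 2470 + 6p. Setting AD = SRAS gives 3672 = 18p, so p = 204 and y = 6142 − 12·204 = 3694.
Output 3694 is above potential 3646, so over time expected prices rise and SRAS shifts left until y returns to 3646.
Long run: y = 3646 on the AD curve gives 3646 = 6142 − 12p, so p = 208.

Long-run p = 208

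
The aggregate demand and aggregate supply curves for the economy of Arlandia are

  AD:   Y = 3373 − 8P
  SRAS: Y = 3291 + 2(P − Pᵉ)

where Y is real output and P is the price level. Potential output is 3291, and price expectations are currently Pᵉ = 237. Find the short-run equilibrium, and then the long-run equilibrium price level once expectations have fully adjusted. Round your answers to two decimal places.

Short run: P = 55.60, Y = 2928.20. Long run: P = 10.25.

Short run: with Pᵉ = 237, SRAS is Y = 2817 + 2P. Setting AD = SRAS gives 556 = 10P, so P = 55.60 and Y = 3373 − 8P = 2928.20.
Output 2928.20 is below potential 3291, so over time expected prices fall and SRAS shifts right until Y returns to 3291.
Long run: Y = 3291 on the AD curve gives 3291 = 3373 − 8P, so P = 10.25.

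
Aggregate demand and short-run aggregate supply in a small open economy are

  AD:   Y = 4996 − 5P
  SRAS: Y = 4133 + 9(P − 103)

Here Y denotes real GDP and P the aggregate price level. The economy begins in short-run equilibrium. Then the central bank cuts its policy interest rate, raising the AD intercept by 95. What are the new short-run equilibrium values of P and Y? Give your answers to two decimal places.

This is a positive demand shock: AD shifts right.
New AD: Y = 5091 − 5P.
SRAS can be written Y = 3206 + 9P.
Set AD = SRAS: 5091 − 5P = 3206 + 9P, so 1885 = 14P and P = 134.64.
Substituting into AD, Y = 4417.79.

P = 134.64, Y = 4417.79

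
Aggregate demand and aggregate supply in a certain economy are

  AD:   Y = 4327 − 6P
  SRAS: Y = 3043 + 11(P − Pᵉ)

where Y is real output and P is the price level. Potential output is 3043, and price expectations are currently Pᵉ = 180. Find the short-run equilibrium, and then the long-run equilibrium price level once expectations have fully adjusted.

Short run: with Pᵉ = 180, SRAS is Y = 1063 + 11P. Setting AD = SRAS gives 3264 = 17P, so P = 192 and Y = 4327 − 6·192 = 3175.
Output 3175 is above potential 3043, so over time expected prices rise and SRAS shifts left until Y returns to 3043.
Long run: Y = 3043 on the AD curve gives 3043 = 4327 − 6P, so P = 214.

Short run: P = 192, Y = 3175. Long run: P = 214.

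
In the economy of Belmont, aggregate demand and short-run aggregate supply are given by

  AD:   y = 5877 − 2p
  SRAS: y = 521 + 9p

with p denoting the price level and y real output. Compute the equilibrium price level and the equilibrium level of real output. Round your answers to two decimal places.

p = 486.91, y = 4903.18

Set AD = SRAS: 5877 − 2p = 521 + 9p, so 5356 = 11p and p = 486.91.
Substituting into AD, y = 5877 − 2p = 4903.18.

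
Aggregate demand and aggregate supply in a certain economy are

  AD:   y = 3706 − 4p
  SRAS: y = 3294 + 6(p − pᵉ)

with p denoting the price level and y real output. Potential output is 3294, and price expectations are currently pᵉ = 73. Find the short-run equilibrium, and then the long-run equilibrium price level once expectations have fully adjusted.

Short run: with pᵉ = 73, SRAS is y = 2856 + 6p. Setting AD = SRAS gives 850 = 10p, so p = 85 and y = 3706 − 4·85 = 3366.
Output 3366 is above potential 3294, so over time expected prices rise and SRAS shifts left until y returns to 3294.
Long run: y = 3294 on the AD curve gives 3294 = 3706 − 4p, so p = 103.

Short run: p = 85, y = 3366. Long run: p = 103.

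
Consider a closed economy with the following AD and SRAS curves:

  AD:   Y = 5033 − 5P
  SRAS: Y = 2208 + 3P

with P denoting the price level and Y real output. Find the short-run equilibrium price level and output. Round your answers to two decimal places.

Set AD = SRAS: 5033 − 5P = 2208 + 3P, so 2825 = 8P and P = 353.13.
Substituting into AD, Y = 5033 − 5P = 3267.38.

P = 353.13, Y = 3267.38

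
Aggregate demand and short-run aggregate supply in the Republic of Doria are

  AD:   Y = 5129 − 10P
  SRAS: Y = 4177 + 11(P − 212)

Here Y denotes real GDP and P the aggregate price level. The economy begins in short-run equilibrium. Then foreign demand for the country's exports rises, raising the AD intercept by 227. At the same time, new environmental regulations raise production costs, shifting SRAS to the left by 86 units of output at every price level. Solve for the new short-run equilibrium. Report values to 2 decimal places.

P = 171.29, Y = 3643.14

After both shocks: AD is Y = 5356 − 10P and SRAS is Y = 1759 + 11P.
Setting them equal: 3597 = 21P, so P = 171.29.
Substituting into AD, Y = 3643.14.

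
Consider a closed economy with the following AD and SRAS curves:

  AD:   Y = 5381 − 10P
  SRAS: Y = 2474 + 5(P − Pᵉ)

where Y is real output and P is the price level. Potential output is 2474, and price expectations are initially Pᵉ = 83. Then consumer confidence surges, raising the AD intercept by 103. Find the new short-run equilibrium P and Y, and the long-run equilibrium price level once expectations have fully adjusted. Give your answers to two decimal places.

Short run: P = 228.33, Y = 3200.67. Long run: P = 301.00.

AD shifts right: new AD is Y = 5484 − 10P. With Pᵉ = 83, SRAS is Y = 2059 + 5P.
Short run: 5484 − 10P = 2059 + 5P gives 3425 = 15P, so P = 228.33 and Y = 5484 − 10P = 3200.67.
Y = 3200.67 is above potential 2474; expectations adjust and SRAS shifts left until Y = 2474.
Long run: on the new AD curve, 2474 = 5484 − 10P gives P = 301.00.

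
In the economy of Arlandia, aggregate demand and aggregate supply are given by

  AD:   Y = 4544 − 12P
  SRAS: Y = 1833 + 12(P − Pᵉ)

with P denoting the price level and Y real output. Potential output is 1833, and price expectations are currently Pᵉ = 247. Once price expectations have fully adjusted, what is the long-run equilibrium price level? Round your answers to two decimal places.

Short run: with Pᵉ = 247, SRAS is Y = 12P − 1131. Setting AD = SRAS gives 5675 = 24P, so P = 236.46 and Y = 4544 − 12P = 1706.50.
Output 1706.50 is below potential 1833, so over time expected prices fall and SRAS shifts right until Y returns to 1833.
Long run: Y = 1833 on the AD curve gives 1833 = 4544 − 12P, so P = 225.92.

Long-run P = 225.92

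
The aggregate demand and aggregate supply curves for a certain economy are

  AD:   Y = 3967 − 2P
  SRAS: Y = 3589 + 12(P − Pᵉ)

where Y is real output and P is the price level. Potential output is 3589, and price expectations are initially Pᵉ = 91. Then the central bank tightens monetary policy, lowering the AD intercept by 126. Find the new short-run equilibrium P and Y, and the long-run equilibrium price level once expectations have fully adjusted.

AD shifts left: new AD is Y = 3841 − 2P. With Pᵉ = 91, SRAS is Y = 2497 + 12P.
Short run: 3841 − 2P = 2497 + 12P gives 1344 = 14P, so P = 96 and Y = 3841 − 2·96 = 3649.
Y = 3649 is above potential 3589; expectations adjust and SRAS shifts left until Y = 3589.
Long run: on the new AD curve, 3589 = 3841 − 2P gives P = 126.

Short run: P = 96, Y = 3649. Long run: P = 126.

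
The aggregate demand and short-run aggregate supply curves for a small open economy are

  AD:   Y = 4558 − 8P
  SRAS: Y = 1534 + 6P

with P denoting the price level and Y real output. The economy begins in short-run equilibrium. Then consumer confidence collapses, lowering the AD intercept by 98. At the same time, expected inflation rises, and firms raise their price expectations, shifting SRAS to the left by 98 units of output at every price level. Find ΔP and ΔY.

After both shocks: AD is Y = 4460 − 8P and SRAS is Y = 1436 + 6P.
Setting them equal: 3024 = 14P, so P = 216.
Y = 4460 − 8·216 = 2732.
Initially P = 216, Y = 2830, so ΔP = +0 and ΔY = -98.

ΔP = +0, ΔY = -98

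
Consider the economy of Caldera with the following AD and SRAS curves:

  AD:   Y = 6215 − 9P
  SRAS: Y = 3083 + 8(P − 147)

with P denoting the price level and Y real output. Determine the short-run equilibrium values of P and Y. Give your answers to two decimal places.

Write SRAS as Y = 3083 + 8P − 1176 = 1907 + 8P.
Set AD = SRAS: 6215 − 9P = 1907 + 8P, so 4308 = 17P and P = 253.41.
Substituting into AD, Y = 6215 − 9P = 3934.29.

P = 253.41, Y = 3934.29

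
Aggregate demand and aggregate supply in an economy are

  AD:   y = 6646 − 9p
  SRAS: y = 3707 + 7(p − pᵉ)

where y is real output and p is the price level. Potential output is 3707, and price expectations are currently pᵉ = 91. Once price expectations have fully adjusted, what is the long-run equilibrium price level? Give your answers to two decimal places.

Short run: with pᵉ = 91, SRAS is y = 3070 + 7p. Setting AD = SRAS gives 3576 = 16p, so p = 223.50 and y = 6646 − 9p = 4634.50.
Output 4634.50 is above potential 3707, so over time expected prices rise and SRAS shifts left until y returns to 3707.
Long run: y = 3707 on the AD curve gives 3707 = 6646 − 9p, so p = 326.56.

Long-run p = 326.56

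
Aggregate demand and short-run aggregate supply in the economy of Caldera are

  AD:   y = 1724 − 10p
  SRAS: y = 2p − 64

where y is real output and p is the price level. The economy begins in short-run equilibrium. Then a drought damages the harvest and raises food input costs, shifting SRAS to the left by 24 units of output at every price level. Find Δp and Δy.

This is a negative supply shock: SRAS shifts left.
New SRAS: y = 2p − 88.
Set AD = SRAS: 1724 − 10p = 2p − 88, so 1812 = 12p and p = 151.
y = 1724 − 10·151 = 214.
Initially p = 149, y = 234, so Δp = +2 and Δy = -20.

Δp = +2, Δy = -20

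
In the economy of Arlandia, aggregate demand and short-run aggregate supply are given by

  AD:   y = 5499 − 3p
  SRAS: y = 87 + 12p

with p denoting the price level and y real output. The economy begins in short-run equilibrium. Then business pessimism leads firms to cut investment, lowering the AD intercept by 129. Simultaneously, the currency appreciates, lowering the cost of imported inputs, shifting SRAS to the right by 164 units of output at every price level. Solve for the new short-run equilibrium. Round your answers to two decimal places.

p = 341.27, y = 4346.20

After both shocks: AD is y = 5370 − 3p and SRAS is y = 251 + 12p.
Setting them equal: 5119 = 15p, so p = 341.27.
Substituting into AD, y = 4346.20.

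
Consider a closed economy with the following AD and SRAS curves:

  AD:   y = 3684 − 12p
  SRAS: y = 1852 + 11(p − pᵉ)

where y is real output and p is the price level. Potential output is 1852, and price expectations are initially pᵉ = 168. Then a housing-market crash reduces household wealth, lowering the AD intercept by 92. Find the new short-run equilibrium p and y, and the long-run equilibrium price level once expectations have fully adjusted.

AD shifts left: new AD is y = 3592 − 12p. With pᵉ = 168, SRAS is y = 4 + 11p.
Short run: 3592 − 12p = 4 + 11p gives 3588 = 23p, so p = 156 and y = 3592 − 12·156 = 1720.
y = 1720 is below potential 1852; expectations adjust and SRAS shifts right until y = 1852.
Long run: on the new AD curve, 1852 = 3592 − 12p gives p = 145.

Short run: p = 156, y = 1720. Long run: p = 145.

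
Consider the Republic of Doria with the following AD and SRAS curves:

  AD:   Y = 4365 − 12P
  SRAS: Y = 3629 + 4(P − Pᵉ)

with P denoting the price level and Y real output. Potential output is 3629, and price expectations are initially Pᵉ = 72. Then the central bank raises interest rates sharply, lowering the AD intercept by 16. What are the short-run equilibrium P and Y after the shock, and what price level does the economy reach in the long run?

Short run: P = 63, Y = 3593. Long run: P = 60.

AD shifts left: new AD is Y = 4349 − 12P. With Pᵉ = 72, SRAS is Y = 3341 + 4P.
Short run: 4349 − 12P = 3341 + 4P gives 1008 = 16P, so P = 63 and Y = 4349 − 12·63 = 3593.
Y = 3593 is below potential 3629; expectations adjust and SRAS shifts right until Y = 3629.
Long run: on the new AD curve, 3629 = 4349 − 12P gives P = 60.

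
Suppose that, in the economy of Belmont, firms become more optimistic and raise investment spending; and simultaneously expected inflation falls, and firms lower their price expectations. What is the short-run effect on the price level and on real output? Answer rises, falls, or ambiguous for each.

Price level: ambiguous; output: rises

The first event is a positive demand shock: AD shifts right, which by itself pushes P up and Y up.
The second is a favourable supply shock: SRAS shifts right, which by itself pushes P down and Y up.
The two shocks push P in opposite directions, so the effect on P is ambiguous. Both shocks push Y up, so Y rises.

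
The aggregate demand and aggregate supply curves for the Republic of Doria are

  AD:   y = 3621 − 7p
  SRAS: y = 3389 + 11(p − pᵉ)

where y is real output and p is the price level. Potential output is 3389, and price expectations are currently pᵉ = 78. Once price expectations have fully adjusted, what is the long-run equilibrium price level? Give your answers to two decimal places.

Long-run p = 33.14

Short run: with pᵉ = 78, SRAS is y = 2531 + 11p. Setting AD = SRAS gives 1090 = 18p, so p = 60.56 and y = 3621 − 7p = 3197.11.
Output 3197.11 is below potential 3389, so over time expected prices fall and SRAS shifts right until y returns to 3389.
Long run: y = 3389 on the AD curve gives 3389 = 3621 − 7p, so p = 33.14.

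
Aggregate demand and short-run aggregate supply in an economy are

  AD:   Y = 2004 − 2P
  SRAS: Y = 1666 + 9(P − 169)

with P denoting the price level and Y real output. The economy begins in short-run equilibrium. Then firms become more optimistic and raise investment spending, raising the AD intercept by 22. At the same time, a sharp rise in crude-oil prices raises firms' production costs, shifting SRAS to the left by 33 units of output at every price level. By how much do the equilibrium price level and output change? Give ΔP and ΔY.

After both shocks: AD is Y = 2026 − 2P and SRAS is Y = 112 + 9P.
Setting them equal: 1914 = 11P, so P = 174.
Y = 2026 − 2·174 = 1678.
Initially P = 169, Y = 1666, so ΔP = +5 and ΔY = +12.

ΔP = +5, ΔY = +12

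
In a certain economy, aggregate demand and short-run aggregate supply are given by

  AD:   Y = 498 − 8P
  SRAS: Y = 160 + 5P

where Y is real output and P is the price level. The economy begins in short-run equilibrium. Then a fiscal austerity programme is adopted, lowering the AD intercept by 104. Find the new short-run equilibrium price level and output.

This is a negative demand shock: AD shifts left.
New AD: Y = 394 − 8P.
Set AD = SRAS: 394 − 8P = 160 + 5P, so 234 = 13P and P = 18.
Y = 394 − 8·18 = 250.

P = 18, Y = 250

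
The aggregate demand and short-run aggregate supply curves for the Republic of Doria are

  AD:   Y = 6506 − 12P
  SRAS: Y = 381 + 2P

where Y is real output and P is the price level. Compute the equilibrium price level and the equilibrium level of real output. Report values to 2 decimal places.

P = 437.50, Y = 1256.00

Set AD = SRAS: 6506 − 12P = 381 + 2P, so 6125 = 14P and P = 437.50.
Substituting into AD, Y = 6506 − 12P = 1256.00.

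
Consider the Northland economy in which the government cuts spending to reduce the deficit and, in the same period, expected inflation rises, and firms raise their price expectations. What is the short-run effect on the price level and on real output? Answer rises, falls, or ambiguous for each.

Price level: ambiguous; output: falls

The first event is a negative demand shock: AD shifts left, which by itself pushes P down and Y down.
The second is an adverse supply shock: SRAS shifts left, which by itself pushes P up and Y down.
The two shocks push P in opposite directions, so the effect on P is ambiguous. Both shocks push Y down, so Y falls.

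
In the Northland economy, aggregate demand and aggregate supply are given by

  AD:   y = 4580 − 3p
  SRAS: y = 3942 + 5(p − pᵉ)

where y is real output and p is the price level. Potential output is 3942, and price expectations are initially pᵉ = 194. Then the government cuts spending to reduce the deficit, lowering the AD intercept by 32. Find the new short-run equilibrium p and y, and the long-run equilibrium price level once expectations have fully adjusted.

Short run: p = 197, y = 3957. Long run: p = 202.

AD shifts left: new AD is y = 4548 − 3p. With pᵉ = 194, SRAS is y = 2972 + 5p.
Short run: 4548 − 3p = 2972 + 5p gives 1576 = 8p, so p = 197 and y = 4548 − 3·197 = 3957.
y = 3957 is above potential 3942; expectations adjust and SRAS shifts left until y = 3942.
Long run: on the new AD curve, 3942 = 4548 − 3p gives p = 202.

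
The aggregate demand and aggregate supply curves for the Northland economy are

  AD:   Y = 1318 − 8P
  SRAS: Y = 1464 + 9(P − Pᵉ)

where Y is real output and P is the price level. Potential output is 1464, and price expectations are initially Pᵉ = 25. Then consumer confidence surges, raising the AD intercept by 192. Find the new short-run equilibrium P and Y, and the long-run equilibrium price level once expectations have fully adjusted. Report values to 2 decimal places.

AD shifts right: new AD is Y = 1510 − 8P. With Pᵉ = 25, SRAS is Y = 1239 + 9P.
Short run: 1510 − 8P = 1239 + 9P gives 271 = 17P, so P = 15.94 and Y = 1510 − 8P = 1382.47.
Y = 1382.47 is below potential 1464; expectations adjust and SRAS shifts right until Y = 1464.
Long run: on the new AD curve, 1464 = 1510 − 8P gives P = 5.75.

Short run: P = 15.94, Y = 1382.47. Long run: P = 5.75.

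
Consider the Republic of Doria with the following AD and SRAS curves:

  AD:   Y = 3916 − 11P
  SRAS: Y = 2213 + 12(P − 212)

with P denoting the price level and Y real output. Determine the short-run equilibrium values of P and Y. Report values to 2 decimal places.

P = 184.65, Y = 1884.83

Write SRAS as Y = 2213 + 12P − 2544 = 12P − 331.
Set AD = SRAS: 3916 − 11P = 12P − 331, so 4247 = 23P and P = 184.65.
Substituting into AD, Y = 3916 − 11P = 1884.83.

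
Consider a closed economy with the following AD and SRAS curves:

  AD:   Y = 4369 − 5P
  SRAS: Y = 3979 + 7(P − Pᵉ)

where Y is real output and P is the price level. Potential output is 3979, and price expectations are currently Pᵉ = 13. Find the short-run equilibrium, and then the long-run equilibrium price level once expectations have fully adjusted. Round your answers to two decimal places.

Short run: P = 40.08, Y = 4168.58. Long run: P = 78.00.

Short run: with Pᵉ = 13, SRAS is Y = 3888 + 7P. Setting AD = SRAS gives 481 = 12P, so P = 40.08 and Y = 4369 − 5P = 4168.58.
Output 4168.58 is above potential 3979, so over time expected prices rise and SRAS shifts left until Y returns to 3979.
Long run: Y = 3979 on the AD curve gives 3979 = 4369 − 5P, so P = 78.00.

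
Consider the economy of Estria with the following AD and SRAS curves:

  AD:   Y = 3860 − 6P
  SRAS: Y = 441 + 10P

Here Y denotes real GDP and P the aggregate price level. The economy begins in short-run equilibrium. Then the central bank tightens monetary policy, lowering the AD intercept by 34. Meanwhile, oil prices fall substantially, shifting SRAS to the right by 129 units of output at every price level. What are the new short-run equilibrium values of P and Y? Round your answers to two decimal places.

After both shocks: AD is Y = 3826 − 6P and SRAS is Y = 570 + 10P.
Setting them equal: 3256 = 16P, so P = 203.50.
Substituting into AD, Y = 2605.00.

P = 203.50, Y = 2605.00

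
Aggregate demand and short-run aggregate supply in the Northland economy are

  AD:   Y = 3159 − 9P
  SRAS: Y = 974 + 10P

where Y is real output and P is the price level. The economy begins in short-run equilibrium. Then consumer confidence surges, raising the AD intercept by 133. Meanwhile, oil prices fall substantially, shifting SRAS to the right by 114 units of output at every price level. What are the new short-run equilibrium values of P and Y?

After both shocks: AD is Y = 3292 − 9P and SRAS is Y = 1088 + 10P.
Setting them equal: 2204 = 19P, so P = 116.
Y = 3292 − 9·116 = 2248.

P = 116, Y = 2248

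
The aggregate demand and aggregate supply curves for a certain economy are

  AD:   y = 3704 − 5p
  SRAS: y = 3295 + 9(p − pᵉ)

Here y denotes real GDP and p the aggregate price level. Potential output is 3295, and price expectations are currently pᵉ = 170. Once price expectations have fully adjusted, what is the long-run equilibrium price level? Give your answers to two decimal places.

Long-run p = 81.80

Short run: with pᵉ = 170, SRAS is y = 1765 + 9p. Setting AD = SRAS gives 1939 = 14p, so p = 138.50 and y = 3704 − 5p = 3011.50.
Output 3011.50 is below potential 3295, so over time expected prices fall and SRAS shifts right until y returns to 3295.
Long run: y = 3295 on the AD curve gives 3295 = 3704 − 5p, so p = 81.80.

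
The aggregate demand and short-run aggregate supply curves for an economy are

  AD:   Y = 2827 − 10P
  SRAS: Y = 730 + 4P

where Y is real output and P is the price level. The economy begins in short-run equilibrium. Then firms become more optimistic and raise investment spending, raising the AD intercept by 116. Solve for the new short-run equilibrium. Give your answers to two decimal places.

P = 158.07, Y = 1362.29

This is a positive demand shock: AD shifts right.
New AD: Y = 2943 − 10P.
Set AD = SRAS: 2943 − 10P = 730 + 4P, so 2213 = 14P and P = 158.07.
Substituting into AD, Y = 1362.29.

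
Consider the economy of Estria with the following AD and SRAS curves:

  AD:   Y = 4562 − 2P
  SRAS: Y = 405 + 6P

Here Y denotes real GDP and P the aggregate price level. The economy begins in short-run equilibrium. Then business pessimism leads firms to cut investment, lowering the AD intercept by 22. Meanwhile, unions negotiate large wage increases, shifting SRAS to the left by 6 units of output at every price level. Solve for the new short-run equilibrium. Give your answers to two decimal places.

After both shocks: AD is Y = 4540 − 2P and SRAS is Y = 399 + 6P.
Setting them equal: 4141 = 8P, so P = 517.63.
Substituting into AD, Y = 3504.75.

P = 517.63, Y = 3504.75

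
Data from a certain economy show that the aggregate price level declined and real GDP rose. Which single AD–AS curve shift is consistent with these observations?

P fell and Y rose. An AD shift moves P and Y in the same direction; an SRAS shift moves them in opposite directions.
Here P and Y moved in opposite directions, so the SRAS curve shifted.
Since Y rose, SRAS shifted right.

SRAS shifted right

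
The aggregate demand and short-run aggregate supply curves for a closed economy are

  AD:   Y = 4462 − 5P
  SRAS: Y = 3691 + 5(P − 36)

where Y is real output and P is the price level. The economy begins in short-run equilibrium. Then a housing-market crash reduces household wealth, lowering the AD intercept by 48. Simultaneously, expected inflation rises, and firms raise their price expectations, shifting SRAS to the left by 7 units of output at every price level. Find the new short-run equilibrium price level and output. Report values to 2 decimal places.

P = 91.00, Y = 3959.00

After both shocks: AD is Y = 4414 − 5P and SRAS is Y = 3504 + 5P.
Setting them equal: 910 = 10P, so P = 91.00.
Substituting into AD, Y = 3959.00.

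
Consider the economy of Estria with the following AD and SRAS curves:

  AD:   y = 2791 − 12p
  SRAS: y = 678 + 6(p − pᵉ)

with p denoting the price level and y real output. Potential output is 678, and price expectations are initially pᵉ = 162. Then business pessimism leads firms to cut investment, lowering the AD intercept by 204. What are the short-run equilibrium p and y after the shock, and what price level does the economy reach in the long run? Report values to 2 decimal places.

Short run: p = 160.06, y = 666.33. Long run: p = 159.08.

AD shifts left: new AD is y = 2587 − 12p. With pᵉ = 162, SRAS is y = 6p − 294.
Short run: 2587 − 12p = 6p − 294 gives 2881 = 18p, so p = 160.06 and y = 2587 − 12p = 666.33.
y = 666.33 is below potential 678; expectations adjust and SRAS shifts right until y = 678.
Long run: on the new AD curve, 678 = 2587 − 12p gives p = 159.08.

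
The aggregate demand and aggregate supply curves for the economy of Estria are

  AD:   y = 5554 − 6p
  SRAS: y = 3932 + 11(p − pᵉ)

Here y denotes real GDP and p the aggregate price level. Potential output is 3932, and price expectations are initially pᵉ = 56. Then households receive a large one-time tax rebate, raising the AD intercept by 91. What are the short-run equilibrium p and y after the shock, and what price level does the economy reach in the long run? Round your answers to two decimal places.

AD shifts right: new AD is y = 5645 − 6p. With pᵉ = 56, SRAS is y = 3316 + 11p.
Short run: 5645 − 6p = 3316 + 11p gives 2329 = 17p, so p = 137.00 and y = 5645 − 6p = 4823.00.
y = 4823.00 is above potential 3932; expectations adjust and SRAS shifts left until y = 3932.
Long run: on the new AD curve, 3932 = 5645 − 6p gives p = 285.50.

Short run: p = 137.00, y = 4823.00. Long run: p = 285.50.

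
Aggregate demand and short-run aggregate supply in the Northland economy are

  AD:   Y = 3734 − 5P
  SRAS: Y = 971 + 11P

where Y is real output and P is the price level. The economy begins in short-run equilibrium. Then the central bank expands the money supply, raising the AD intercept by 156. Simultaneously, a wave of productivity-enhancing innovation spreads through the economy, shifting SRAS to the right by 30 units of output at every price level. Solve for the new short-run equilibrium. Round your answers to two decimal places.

After both shocks: AD is Y = 3890 − 5P and SRAS is Y = 1001 + 11P.
Setting them equal: 2889 = 16P, so P = 180.56.
Substituting into AD, Y = 2987.19.

P = 180.56, Y = 2987.19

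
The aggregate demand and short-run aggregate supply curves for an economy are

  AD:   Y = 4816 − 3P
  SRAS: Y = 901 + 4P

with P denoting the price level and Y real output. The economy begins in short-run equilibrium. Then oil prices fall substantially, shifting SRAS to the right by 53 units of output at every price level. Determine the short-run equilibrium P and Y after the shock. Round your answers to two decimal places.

P = 551.71, Y = 3160.86

This is a positive supply shock: SRAS shifts right.
New SRAS: Y = 954 + 4P.
Set AD = SRAS: 4816 − 3P = 954 + 4P, so 3862 = 7P and P = 551.71.
Substituting into AD, Y = 3160.86.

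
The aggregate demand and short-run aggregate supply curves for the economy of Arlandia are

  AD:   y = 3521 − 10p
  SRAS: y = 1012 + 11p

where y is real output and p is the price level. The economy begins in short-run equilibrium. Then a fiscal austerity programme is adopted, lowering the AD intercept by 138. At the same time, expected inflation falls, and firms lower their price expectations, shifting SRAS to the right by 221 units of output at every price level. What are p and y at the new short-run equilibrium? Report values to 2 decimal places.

After both shocks: AD is y = 3383 − 10p and SRAS is y = 1233 + 11p.
Setting them equal: 2150 = 21p, so p = 102.38.
Substituting into AD, y = 2359.19.

p = 102.38, y = 2359.19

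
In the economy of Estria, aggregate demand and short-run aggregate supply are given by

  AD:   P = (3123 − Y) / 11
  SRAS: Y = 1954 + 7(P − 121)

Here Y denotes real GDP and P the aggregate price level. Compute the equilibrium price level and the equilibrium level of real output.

P = 112, Y = 1891

Write SRAS as Y = 1954 + 7P − 847 = 1107 + 7P.
Rearrange AD to Y = 3123 − 11P.
Set AD = SRAS: 3123 − 11P = 1107 + 7P, so 2016 = 18P and P = 112.
Then Y = 3123 − 11·112 = 1891.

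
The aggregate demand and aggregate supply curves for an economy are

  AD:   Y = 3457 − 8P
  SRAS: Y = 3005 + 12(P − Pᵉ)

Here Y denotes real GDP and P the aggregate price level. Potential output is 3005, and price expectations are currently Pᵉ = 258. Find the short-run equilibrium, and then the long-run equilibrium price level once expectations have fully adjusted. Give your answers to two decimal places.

Short run: P = 177.40, Y = 2037.80. Long run: P = 56.50.

Short run: with Pᵉ = 258, SRAS is Y = 12P − 91. Setting AD = SRAS gives 3548 = 20P, so P = 177.40 and Y = 3457 − 8P = 2037.80.
Output 2037.80 is below potential 3005, so over time expected prices fall and SRAS shifts right until Y returns to 3005.
Long run: Y = 3005 on the AD curve gives 3005 = 3457 − 8P, so P = 56.50.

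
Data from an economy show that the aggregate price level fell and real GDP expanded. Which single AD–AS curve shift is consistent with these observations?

P fell and Y rose. An AD shift moves P and Y in the same direction; an SRAS shift moves them in opposite directions.
Here P and Y moved in opposite directions, so the SRAS curve shifted.
Since Y rose, SRAS shifted right.

SRAS shifted right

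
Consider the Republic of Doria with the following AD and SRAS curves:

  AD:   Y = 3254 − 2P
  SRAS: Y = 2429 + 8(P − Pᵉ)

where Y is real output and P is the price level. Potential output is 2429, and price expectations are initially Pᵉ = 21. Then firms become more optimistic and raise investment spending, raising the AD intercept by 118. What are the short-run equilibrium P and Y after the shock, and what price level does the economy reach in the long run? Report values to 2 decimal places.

Short run: P = 111.10, Y = 3149.80. Long run: P = 471.50.

AD shifts right: new AD is Y = 3372 − 2P. With Pᵉ = 21, SRAS is Y = 2261 + 8P.
Short run: 3372 − 2P = 2261 + 8P gives 1111 = 10P, so P = 111.10 and Y = 3372 − 2P = 3149.80.
Y = 3149.80 is above potential 2429; expectations adjust and SRAS shifts left until Y = 2429.
Long run: on the new AD curve, 2429 = 3372 − 2P gives P = 471.50.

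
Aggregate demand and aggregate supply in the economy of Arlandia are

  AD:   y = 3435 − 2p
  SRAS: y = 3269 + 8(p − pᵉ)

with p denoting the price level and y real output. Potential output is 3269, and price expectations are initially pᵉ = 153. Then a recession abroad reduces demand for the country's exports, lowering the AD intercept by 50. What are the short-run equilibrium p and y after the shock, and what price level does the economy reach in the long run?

AD shifts left: new AD is y = 3385 − 2p. With pᵉ = 153, SRAS is y = 2045 + 8p.
Short run: 3385 − 2p = 2045 + 8p gives 1340 = 10p, so p = 134 and y = 3385 − 2·134 = 3117.
y = 3117 is below potential 3269; expectations adjust and SRAS shifts right until y = 3269.
Long run: on the new AD curve, 3269 = 3385 − 2p gives p = 58.

Short run: p = 134, y = 3117. Long run: p = 58.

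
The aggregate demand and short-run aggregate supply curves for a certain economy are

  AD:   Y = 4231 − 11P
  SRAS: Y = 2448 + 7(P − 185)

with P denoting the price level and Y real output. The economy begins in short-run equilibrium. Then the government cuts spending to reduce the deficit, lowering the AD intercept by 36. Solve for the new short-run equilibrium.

P = 169, Y = 2336

This is a negative demand shock: AD shifts left.
New AD: Y = 4195 − 11P.
SRAS can be written Y = 1153 + 7P.
Set AD = SRAS: 4195 − 11P = 1153 + 7P, so 3042 = 18P and P = 169.
Y = 4195 − 11·169 = 2336.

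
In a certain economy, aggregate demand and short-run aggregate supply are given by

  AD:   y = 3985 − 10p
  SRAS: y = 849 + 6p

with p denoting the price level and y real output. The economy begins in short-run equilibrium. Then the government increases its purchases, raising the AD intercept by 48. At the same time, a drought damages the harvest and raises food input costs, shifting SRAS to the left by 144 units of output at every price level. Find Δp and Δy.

After both shocks: AD is y = 4033 − 10p and SRAS is y = 705 + 6p.
Setting them equal: 3328 = 16p, so p = 208.
y = 4033 − 10·208 = 1953.
Initially p = 196, y = 2025, so Δp = +12 and Δy = -72.

Δp = +12, Δy = -72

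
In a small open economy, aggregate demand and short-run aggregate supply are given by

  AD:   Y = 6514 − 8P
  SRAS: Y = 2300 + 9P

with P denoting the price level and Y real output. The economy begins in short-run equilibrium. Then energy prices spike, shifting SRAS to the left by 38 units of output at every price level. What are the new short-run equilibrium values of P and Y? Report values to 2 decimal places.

This is a negative supply shock: SRAS shifts left.
New SRAS: Y = 2262 + 9P.
Set AD = SRAS: 6514 − 8P = 2262 + 9P, so 4252 = 17P and P = 250.12.
Substituting into AD, Y = 4513.06.

P = 250.12, Y = 4513.06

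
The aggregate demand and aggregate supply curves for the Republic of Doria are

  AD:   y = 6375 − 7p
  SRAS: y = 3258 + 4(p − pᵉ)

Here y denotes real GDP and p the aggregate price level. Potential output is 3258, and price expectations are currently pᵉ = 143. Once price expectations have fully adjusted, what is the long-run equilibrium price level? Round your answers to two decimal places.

Long-run p = 445.29

Short run: with pᵉ = 143, SRAS is y = 2686 + 4p. Setting AD = SRAS gives 3689 = 11p, so p = 335.36 and y = 6375 − 7p = 4027.45.
Output 4027.45 is above potential 3258, so over time expected prices rise and SRAS shifts left until y returns to 3258.
Long run: y = 3258 on the AD curve gives 3258 = 6375 − 7p, so p = 445.29.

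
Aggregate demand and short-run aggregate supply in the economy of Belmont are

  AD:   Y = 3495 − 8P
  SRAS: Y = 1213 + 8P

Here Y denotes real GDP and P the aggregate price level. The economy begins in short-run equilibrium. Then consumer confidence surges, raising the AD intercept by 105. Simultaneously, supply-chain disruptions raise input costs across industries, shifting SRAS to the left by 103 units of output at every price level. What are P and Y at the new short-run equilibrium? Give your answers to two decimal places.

After both shocks: AD is Y = 3600 − 8P and SRAS is Y = 1110 + 8P.
Setting them equal: 2490 = 16P, so P = 155.63.
Substituting into AD, Y = 2355.00.

P = 155.63, Y = 2355.00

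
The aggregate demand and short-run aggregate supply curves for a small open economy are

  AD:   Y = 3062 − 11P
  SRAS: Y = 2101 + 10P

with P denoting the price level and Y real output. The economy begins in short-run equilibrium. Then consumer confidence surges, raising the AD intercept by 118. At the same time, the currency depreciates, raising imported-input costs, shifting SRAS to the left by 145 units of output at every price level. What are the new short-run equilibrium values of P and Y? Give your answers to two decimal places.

P = 58.29, Y = 2538.86

After both shocks: AD is Y = 3180 − 11P and SRAS is Y = 1956 + 10P.
Setting them equal: 1224 = 21P, so P = 58.29.
Substituting into AD, Y = 2538.86.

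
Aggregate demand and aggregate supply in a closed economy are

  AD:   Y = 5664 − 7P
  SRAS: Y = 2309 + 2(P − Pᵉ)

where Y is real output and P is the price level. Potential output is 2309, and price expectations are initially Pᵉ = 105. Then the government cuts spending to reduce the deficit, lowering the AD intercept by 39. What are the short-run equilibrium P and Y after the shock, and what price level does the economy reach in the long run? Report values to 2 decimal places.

Short run: P = 391.78, Y = 2882.56. Long run: P = 473.71.

AD shifts left: new AD is Y = 5625 − 7P. With Pᵉ = 105, SRAS is Y = 2099 + 2P.
Short run: 5625 − 7P = 2099 + 2P gives 3526 = 9P, so P = 391.78 and Y = 5625 − 7P = 2882.56.
Y = 2882.56 is above potential 2309; expectations adjust and SRAS shifts left until Y = 2309.
Long run: on the new AD curve, 2309 = 5625 − 7P gives P = 473.71.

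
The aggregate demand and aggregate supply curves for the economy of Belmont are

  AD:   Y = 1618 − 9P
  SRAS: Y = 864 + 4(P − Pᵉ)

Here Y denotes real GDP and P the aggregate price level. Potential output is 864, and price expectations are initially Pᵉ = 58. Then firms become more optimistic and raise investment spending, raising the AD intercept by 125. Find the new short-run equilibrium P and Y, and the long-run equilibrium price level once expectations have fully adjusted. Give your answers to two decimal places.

AD shifts right: new AD is Y = 1743 − 9P. With Pᵉ = 58, SRAS is Y = 632 + 4P.
Short run: 1743 − 9P = 632 + 4P gives 1111 = 13P, so P = 85.46 and Y = 1743 − 9P = 973.85.
Y = 973.85 is above potential 864; expectations adjust and SRAS shifts left until Y = 864.
Long run: on the new AD curve, 864 = 1743 − 9P gives P = 97.67.

Short run: P = 85.46, Y = 973.85. Long run: P = 97.67.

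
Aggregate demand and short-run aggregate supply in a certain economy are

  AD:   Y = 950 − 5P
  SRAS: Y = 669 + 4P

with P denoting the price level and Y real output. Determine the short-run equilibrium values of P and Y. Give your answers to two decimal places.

P = 31.22, Y = 793.89

Set AD = SRAS: 950 − 5P = 669 + 4P, so 281 = 9P and P = 31.22.
Substituting into AD, Y = 950 − 5P = 793.89.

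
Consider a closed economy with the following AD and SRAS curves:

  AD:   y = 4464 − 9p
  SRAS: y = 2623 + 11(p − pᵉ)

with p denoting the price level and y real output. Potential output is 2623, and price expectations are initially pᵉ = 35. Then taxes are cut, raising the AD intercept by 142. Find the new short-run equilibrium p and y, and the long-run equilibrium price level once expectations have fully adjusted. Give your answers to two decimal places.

Short run: p = 118.40, y = 3540.40. Long run: p = 220.33.

AD shifts right: new AD is y = 4606 − 9p. With pᵉ = 35, SRAS is y = 2238 + 11p.
Short run: 4606 − 9p = 2238 + 11p gives 2368 = 20p, so p = 118.40 and y = 4606 − 9p = 3540.40.
y = 3540.40 is above potential 2623; expectations adjust and SRAS shifts left until y = 2623.
Long run: on the new AD curve, 2623 = 4606 − 9p gives p = 220.33.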